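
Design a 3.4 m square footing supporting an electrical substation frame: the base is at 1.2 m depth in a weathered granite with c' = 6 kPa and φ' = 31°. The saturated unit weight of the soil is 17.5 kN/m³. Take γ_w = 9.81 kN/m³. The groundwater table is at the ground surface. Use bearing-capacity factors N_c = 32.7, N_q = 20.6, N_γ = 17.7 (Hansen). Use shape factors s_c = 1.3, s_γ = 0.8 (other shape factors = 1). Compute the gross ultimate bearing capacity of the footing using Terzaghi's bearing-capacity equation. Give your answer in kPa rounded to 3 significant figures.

Water table at ground surface, so effective unit weight γ' = 17.5 − 9.81 = 7.69 kN/m³ is used throughout; overburden q = 7.69 × 1.2 = 9.228 kPa; the same γ' applies in the ½γBN_γ term.
Cohesion term c·N_c·s_c = 6 × 32.7 × 1.3 = 255.06 kPa; surcharge term q·N_q = 9.228 × 20.6 = 190.1 kPa; self-weight term 0.5·γ·B·N_γ·s_γ = 0.5 × 7.69 × 3.4 × 17.7 × 0.8 = 185.11 kPa.
q_ult = 255.06 + 190.1 + 185.11 = 630.27 kPa.

q_ult ≈ 630 kPa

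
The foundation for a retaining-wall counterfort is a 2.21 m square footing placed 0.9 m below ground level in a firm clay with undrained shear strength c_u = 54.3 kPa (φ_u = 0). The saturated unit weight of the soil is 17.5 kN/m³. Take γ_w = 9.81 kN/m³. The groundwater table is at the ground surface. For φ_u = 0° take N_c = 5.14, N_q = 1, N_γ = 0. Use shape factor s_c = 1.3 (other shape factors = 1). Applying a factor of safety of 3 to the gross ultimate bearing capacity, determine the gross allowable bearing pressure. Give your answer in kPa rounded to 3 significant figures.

Water table at ground surface, so effective unit weight γ' = 17.5 − 9.81 = 7.69 kN/m³ is used throughout; overburden q = 7.69 × 0.9 = 6.921 kPa.
Cohesion term c·N_c·s_c = 54.3 × 5.14 × 1.3 = 362.83 kPa; surcharge term q·N_q = 6.921 × 1 = 6.921 kPa.
q_ult = 362.83 + 6.921 = 369.75 kPa.
q_all = q_ult / FS = 369.75 / 3 = 123.25 kPa.

q_all ≈ 123 kPa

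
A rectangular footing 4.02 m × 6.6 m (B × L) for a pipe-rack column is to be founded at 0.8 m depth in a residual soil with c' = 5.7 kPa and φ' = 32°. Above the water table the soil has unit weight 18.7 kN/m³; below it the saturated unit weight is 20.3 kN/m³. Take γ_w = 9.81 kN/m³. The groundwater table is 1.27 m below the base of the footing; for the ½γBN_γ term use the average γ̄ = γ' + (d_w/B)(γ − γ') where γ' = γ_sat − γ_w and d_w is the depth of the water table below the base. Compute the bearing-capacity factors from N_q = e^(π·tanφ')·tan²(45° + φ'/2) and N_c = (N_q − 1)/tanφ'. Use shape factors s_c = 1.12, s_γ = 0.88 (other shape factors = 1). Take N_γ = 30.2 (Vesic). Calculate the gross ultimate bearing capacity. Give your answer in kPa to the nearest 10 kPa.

tan32° = 0.6249, so N_q = e^(π×0.6249)·tan²(61°) = 7.121 × 3.255 = 23.18.
N_c = (23.18 − 1)/tan32° = 35.49.
Effective surcharge at the founding depth q = γ·D_f = 18.7 × 0.8 = 14.96 kPa.
With d_w = 1.27 m < B, γ̄ = 10.49 + (1.27/4.02) × (18.7 − 10.49) = 13.084 kN/m³.
q_ult = c·N_c·s_c + q·N_q + 0.5·γ·B·N_γ·s_γ
     = 5.7 × 35.49 × 1.12 + 14.96 × 23.177 + 0.5 × 13.084 × 4.02 × 30.2 × 0.88
     = 226.57 + 346.72 + 698.9 = 1272.2 kPa.

q_ult ≈ 1270 kPa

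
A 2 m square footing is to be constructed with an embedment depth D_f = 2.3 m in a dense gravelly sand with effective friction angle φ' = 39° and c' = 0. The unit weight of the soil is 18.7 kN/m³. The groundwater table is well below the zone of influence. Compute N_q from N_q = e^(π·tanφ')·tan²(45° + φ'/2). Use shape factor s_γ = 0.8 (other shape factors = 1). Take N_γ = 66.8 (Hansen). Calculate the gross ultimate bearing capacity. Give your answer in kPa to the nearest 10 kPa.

q_ult ≈ 3410 kPa

tan39° = 0.8098, so N_q = e^(π×0.8098)·tan²(64.5°) = 12.731 × 4.395 = 55.96.
Overburden at base level: q = 18.7 × 2.3 = 43.01 kPa.
Surcharge term q·N_q = 43.01 × 55.957 = 2406.7 kPa; self-weight term 0.5·γ·B·N_γ·s_γ = 0.5 × 18.7 × 2 × 66.8 × 0.8 = 999.33 kPa.
q_ult = 2406.7 + 999.33 = 3406.1 kPa.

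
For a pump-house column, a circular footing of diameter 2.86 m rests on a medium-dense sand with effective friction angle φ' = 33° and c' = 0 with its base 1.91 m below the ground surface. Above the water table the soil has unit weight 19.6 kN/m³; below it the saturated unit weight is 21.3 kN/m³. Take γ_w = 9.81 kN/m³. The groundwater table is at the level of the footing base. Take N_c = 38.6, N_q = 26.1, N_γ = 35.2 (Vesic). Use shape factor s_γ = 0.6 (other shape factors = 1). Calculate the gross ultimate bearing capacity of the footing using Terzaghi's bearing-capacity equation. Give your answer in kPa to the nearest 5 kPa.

Overburden at base level: q = 19.6 × 1.91 = 37.436 kPa.
Below the base the soil is submerged, so the ½γBN_γ term uses γ' = 21.3 − 9.81 = 11.49 kN/m³.
Surcharge term q·N_q = 37.436 × 26.1 = 977.08 kPa; self-weight term 0.5·γ·B·N_γ·s_γ = 0.5 × 11.49 × 2.86 × 35.2 × 0.6 = 347.02 kPa.
q_ult = 977.08 + 347.02 = 1324.1 kPa.

q_ult ≈ 1325 kPa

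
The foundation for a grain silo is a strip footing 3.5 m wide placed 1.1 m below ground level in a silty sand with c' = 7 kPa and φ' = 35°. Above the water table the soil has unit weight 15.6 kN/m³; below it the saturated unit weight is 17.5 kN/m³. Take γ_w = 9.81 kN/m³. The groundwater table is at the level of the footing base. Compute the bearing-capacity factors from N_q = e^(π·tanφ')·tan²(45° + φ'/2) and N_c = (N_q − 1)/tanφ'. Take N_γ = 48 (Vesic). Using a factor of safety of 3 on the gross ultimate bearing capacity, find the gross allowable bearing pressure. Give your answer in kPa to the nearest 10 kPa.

N_q = e^(π·tan35°)·tan²(62.5°) = 33.3; N_c = (N_q − 1)/tanφ' = 46.12.
Effective surcharge at the founding depth q = γ·D_f = 15.6 × 1.1 = 17.16 kPa.
The water table coincides with the base, so in the self-weight term γ → γ' = 7.69 kN/m³.
q_ult = c·N_c + q·N_q + 0.5·γ·B·N_γ
     = 7 × 46.124 + 17.16 × 33.296 + 0.5 × 7.69 × 3.5 × 48
     = 322.87 + 571.36 + 645.96 = 1540.2 kPa.
q_all = 1540.2 / 3 = 513.4 kPa.

q_all ≈ 510 kPa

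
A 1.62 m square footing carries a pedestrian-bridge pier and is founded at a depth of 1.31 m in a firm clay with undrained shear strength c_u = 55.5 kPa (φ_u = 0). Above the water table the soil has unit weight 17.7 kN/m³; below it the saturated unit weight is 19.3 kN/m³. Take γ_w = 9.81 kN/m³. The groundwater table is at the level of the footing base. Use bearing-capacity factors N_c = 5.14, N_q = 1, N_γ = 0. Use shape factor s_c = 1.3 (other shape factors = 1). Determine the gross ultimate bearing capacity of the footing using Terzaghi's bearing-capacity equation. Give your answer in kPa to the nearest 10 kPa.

q_ult ≈ 390 kPa

q = γ·D_f = 17.7 × 1.31 = 23.187 kPa.
c·N_c·s_c = 55.5 × 5.14 × 1.3 = 370.85 kPa
q·N_q = 23.187 × 1 = 23.187 kPa
q_ult = 370.85 + 23.187 = 394.04 kPa.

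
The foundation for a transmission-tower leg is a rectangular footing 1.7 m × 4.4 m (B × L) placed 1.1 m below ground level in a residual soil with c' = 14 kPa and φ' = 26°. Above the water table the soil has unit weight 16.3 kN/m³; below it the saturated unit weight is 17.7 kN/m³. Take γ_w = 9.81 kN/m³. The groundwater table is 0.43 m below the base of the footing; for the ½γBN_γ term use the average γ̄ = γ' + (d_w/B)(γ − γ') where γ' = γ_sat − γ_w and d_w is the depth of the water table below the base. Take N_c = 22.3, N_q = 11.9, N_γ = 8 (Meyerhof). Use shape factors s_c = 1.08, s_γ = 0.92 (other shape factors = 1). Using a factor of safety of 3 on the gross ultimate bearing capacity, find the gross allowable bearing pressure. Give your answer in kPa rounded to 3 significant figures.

q_all ≈ 204 kPa

q = γ·D_f = 16.3 × 1.1 = 17.93 kPa.
γ' = 7.89 kN/m³; averaging over the depth B below the base, γ̄ = γ' + (d_w/B)(γ − γ') = 10.017 kN/m³.
c·N_c·s_c = 14 × 22.3 × 1.08 = 337.18 kPa
q·N_q = 17.93 × 11.9 = 213.37 kPa
0.5·γ·B·N_γ·s_γ = 0.5 × 10.017 × 1.7 × 8 × 0.92 = 62.668 kPa
q_ult = 337.18 + 213.37 + 62.668 = 613.21 kPa.
q_all = 613.21 / 3 = 204.4 kPa.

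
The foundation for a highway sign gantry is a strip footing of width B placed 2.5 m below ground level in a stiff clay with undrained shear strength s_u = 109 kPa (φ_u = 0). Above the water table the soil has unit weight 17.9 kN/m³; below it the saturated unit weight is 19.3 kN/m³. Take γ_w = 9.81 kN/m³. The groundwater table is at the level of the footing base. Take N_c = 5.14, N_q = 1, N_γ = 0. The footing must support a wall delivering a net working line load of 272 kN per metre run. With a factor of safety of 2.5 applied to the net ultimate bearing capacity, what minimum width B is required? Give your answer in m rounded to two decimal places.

B = 1.21 m

Overburden at base level: q = 17.9 × 2.5 = 44.75 kPa.
Cohesion term c·N_c = 109 × 5.14 = 560.26 kPa; surcharge term q·N_q = 44.75 × 1 = 44.75 kPa.
q_ult = 560.26 + 44.75 = 605.01 kPa.
For φ = 0 the ½γBN_γ term vanishes, so q_ult is independent of B. q_net = 605.01 − 44.75 = 560.26 kPa; q_all(net) = 560.26/2.5 = 224.1 kPa.
Required width B = w / q_all(net) = 272 / 224.1 = 1.214 m.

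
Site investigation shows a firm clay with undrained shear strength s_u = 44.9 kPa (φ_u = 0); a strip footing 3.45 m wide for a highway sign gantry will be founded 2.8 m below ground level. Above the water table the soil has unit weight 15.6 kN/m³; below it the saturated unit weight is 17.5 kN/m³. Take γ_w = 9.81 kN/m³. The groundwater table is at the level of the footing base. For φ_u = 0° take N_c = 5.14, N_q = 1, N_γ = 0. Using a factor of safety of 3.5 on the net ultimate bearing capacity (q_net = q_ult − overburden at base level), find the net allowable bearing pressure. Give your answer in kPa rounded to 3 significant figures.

Overburden at base level: q = 15.6 × 2.8 = 43.68 kPa.
Cohesion term c·N_c = 44.9 × 5.14 = 230.79 kPa; surcharge term q·N_q = 43.68 × 1 = 43.68 kPa.
q_ult = 230.79 + 43.68 = 274.47 kPa.
q_net = 274.47 − 43.68 = 230.79 kPa.
q_all(net) = 230.79 / 3.5 = 65.939 kPa.

q_all(net) ≈ 65.9 kPa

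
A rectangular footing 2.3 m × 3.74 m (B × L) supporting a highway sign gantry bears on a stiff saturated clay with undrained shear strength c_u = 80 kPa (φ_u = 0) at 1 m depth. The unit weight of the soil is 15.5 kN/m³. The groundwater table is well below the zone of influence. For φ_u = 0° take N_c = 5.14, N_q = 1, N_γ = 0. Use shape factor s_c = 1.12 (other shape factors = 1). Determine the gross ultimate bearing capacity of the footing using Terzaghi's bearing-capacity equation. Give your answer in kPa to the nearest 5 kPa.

Effective surcharge at the founding depth q = γ·D_f = 15.5 × 1 = 15.5 kPa.
q_ult = c·N_c·s_c + q·N_q
     = 80 × 5.14 × 1.12 + 15.5 × 1
     = 460.54 + 15.5 = 476.04 kPa.

q_ult ≈ 475 kPa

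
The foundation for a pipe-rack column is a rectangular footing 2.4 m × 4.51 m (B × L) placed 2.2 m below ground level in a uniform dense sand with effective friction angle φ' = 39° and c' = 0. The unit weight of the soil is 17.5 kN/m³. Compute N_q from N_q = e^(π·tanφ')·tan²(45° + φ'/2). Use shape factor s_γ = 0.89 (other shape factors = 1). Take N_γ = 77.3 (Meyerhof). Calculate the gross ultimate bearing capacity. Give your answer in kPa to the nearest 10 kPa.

q_ult ≈ 3600 kPa

tan39° = 0.8098, so N_q = e^(π×0.8098)·tan²(64.5°) = 12.731 × 4.395 = 55.96.
Overburden at base level: q = 17.5 × 2.2 = 38.5 kPa.
Surcharge term q·N_q = 38.5 × 55.957 = 2154.4 kPa; self-weight term 0.5·γ·B·N_γ·s_γ = 0.5 × 17.5 × 2.4 × 77.3 × 0.89 = 1444.7 kPa.
q_ult = 2154.4 + 1444.7 = 3599.1 kPa.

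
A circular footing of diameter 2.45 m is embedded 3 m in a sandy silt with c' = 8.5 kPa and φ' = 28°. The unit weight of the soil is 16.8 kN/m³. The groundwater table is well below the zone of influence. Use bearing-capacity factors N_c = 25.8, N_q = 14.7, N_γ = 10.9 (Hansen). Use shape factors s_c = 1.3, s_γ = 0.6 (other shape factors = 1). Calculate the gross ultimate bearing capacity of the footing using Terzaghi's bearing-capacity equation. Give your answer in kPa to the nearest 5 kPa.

q_ult ≈ 1160 kPa

q = γ·D_f = 16.8 × 3 = 50.4 kPa.
c·N_c·s_c = 8.5 × 25.8 × 1.3 = 285.09 kPa
q·N_q = 50.4 × 14.7 = 740.88 kPa
0.5·γ·B·N_γ·s_γ = 0.5 × 16.8 × 2.45 × 10.9 × 0.6 = 134.59 kPa
q_ult = 285.09 + 740.88 + 134.59 = 1160.6 kPa.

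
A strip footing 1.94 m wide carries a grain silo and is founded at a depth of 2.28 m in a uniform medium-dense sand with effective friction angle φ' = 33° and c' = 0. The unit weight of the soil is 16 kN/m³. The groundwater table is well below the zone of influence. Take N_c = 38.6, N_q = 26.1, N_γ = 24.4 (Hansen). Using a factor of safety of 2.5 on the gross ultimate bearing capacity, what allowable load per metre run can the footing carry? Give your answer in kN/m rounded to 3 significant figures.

Effective surcharge at the founding depth q = γ·D_f = 16 × 2.28 = 36.48 kPa.
q_ult = q·N_q + 0.5·γ·B·N_γ
     = 36.48 × 26.1 + 0.5 × 16 × 1.94 × 24.4
     = 952.13 + 378.69 = 1330.8 kPa.
Gross allowable pressure q_all = 1330.8 / 2.5 = 532.33 kPa.
Allowable wall load = q_all × B = 532.33 × 1.94 = 1032.7 kN per metre run.

≈ 1030 kN/m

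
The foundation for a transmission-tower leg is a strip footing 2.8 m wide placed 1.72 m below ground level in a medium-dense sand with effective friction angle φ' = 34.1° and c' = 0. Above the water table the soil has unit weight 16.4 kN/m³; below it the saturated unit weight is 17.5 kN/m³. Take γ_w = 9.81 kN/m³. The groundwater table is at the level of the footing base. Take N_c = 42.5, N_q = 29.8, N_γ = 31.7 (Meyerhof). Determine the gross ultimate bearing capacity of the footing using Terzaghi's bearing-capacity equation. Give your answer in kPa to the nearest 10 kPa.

q_ult ≈ 1180 kPa

Effective surcharge at the founding depth q = γ·D_f = 16.4 × 1.72 = 28.208 kPa.
The water table coincides with the base, so in the self-weight term γ → γ' = 7.69 kN/m³.
q_ult = q·N_q + 0.5·γ·B·N_γ
     = 28.208 × 29.8 + 0.5 × 7.69 × 2.8 × 31.7
     = 840.6 + 341.28 = 1181.9 kPa.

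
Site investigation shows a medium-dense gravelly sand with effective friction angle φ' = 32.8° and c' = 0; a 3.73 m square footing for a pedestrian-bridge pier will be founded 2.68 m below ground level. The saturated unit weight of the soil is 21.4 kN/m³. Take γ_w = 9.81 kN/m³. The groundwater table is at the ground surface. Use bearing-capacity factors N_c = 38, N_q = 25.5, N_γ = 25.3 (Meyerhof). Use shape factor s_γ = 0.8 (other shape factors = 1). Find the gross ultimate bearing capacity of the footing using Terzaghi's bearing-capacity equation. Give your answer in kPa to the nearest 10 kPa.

q_ult ≈ 1230 kPa

With the water table at the surface the whole profile is submerged: γ' = 21.4 − 9.81 = 11.59 kN/m³, so q = γ'·D_f = 31.061 kPa; the same γ' applies in the ½γBN_γ term.
q_ult = q·N_q + 0.5·γ·B·N_γ·s_γ
     = 31.061 × 25.5 + 0.5 × 11.59 × 3.73 × 25.3 × 0.8
     = 792.06 + 437.49 = 1229.6 kPa.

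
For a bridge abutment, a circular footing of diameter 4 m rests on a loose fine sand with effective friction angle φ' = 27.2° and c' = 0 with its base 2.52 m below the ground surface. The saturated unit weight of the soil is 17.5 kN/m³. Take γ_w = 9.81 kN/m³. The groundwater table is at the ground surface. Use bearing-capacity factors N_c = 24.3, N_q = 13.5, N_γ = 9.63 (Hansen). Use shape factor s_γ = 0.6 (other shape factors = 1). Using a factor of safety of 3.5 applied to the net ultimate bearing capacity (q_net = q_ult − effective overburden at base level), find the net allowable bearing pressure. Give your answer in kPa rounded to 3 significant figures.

q_all(net) ≈ 94.6 kPa

γ' = 17.5 − 9.81 = 7.69 kN/m³ (submerged throughout). q = 7.69 × 2.52 = 19.379 kPa; the same γ' applies in the ½γBN_γ term.
q·N_q = 19.379 × 13.5 = 261.61 kPa
0.5·γ·B·N_γ·s_γ = 0.5 × 7.69 × 4 × 9.63 × 0.6 = 88.866 kPa
q_ult = 261.61 + 88.866 = 350.48 kPa.
Net ultimate: q_net = 350.48 − 19.379 = 331.1 kPa.
q_all(net) = 331.1 / 3.5 = 94.6 kPa.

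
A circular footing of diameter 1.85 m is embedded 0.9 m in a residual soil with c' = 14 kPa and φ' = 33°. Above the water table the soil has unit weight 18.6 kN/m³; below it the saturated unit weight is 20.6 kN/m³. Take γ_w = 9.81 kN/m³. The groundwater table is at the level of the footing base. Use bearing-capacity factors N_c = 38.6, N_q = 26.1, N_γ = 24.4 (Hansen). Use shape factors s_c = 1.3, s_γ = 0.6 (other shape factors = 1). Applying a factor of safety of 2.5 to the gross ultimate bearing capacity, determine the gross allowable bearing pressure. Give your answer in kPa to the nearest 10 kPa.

q_all ≈ 510 kPa

q = γ·D_f = 18.6 × 0.9 = 16.74 kPa.
For the ½γBN_γ term take γ' = 20.6 − 9.81 = 10.79 kN/m³ (soil below base is submerged).
c·N_c·s_c = 14 × 38.6 × 1.3 = 702.52 kPa
q·N_q = 16.74 × 26.1 = 436.91 kPa
0.5·γ·B·N_γ·s_γ = 0.5 × 10.79 × 1.85 × 24.4 × 0.6 = 146.12 kPa
q_ult = 702.52 + 436.91 + 146.12 = 1285.6 kPa.
q_all = q_ult / FS = 1285.6 / 2.5 = 514.22 kPa.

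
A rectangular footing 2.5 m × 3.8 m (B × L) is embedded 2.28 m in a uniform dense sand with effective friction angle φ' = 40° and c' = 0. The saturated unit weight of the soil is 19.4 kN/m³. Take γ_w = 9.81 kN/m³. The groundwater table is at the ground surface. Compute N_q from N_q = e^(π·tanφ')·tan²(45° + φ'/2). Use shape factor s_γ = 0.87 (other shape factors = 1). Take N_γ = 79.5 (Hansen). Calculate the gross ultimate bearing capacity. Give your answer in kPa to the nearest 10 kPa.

tan40° = 0.8391, so N_q = e^(π×0.8391)·tan²(65°) = 13.959 × 4.599 = 64.2.
With the water table at the surface the whole profile is submerged: γ' = 19.4 − 9.81 = 9.59 kN/m³, so q = γ'·D_f = 21.865 kPa; the same γ' applies in the ½γBN_γ term.
q_ult = q·N_q + 0.5·γ·B·N_γ·s_γ
     = 21.865 × 64.195 + 0.5 × 9.59 × 2.5 × 79.5 × 0.87
     = 1403.6 + 829.12 = 2232.8 kPa.

q_ult ≈ 2230 kPa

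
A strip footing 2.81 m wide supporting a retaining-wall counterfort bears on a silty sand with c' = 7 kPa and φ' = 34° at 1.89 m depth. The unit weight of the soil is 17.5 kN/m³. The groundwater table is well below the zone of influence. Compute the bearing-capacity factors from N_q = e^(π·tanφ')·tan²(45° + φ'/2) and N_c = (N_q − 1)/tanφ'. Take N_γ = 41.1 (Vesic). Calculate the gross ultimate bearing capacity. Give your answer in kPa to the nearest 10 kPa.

tan34° = 0.6745, so N_q = e^(π×0.6745)·tan²(62°) = 8.323 × 3.537 = 29.44.
N_c = (29.44 − 1)/tan34° = 42.16.
q = γ·D_f = 17.5 × 1.89 = 33.075 kPa.
c·N_c = 7 × 42.164 = 295.15 kPa
q·N_q = 33.075 × 29.44 = 973.72 kPa
0.5·γ·B·N_γ = 0.5 × 17.5 × 2.81 × 41.1 = 1010.5 kPa
q_ult = 295.15 + 973.72 + 1010.5 = 2279.4 kPa.

q_ult ≈ 2280 kPa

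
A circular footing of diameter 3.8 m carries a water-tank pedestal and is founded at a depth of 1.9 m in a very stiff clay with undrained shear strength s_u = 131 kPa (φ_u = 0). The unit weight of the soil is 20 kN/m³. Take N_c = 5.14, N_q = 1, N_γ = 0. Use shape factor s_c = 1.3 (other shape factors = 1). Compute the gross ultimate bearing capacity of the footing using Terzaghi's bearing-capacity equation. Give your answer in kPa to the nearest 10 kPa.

Effective surcharge at the founding depth q = γ·D_f = 20 × 1.9 = 38 kPa.
q_ult = c·N_c·s_c + q·N_q
     = 131 × 5.14 × 1.3 + 38 × 1
     = 875.34 + 38 = 913.34 kPa.

q_ult ≈ 910 kPa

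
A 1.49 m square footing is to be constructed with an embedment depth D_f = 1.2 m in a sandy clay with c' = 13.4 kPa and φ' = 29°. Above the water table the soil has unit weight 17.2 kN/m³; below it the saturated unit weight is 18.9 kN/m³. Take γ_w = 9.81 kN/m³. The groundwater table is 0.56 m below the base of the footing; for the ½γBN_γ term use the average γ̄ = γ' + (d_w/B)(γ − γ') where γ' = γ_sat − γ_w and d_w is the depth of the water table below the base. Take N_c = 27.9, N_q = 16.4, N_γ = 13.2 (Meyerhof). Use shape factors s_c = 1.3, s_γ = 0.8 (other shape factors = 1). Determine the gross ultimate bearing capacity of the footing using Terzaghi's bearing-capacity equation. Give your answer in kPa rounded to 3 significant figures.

Effective surcharge at the founding depth q = γ·D_f = 17.2 × 1.2 = 20.64 kPa.
With d_w = 0.56 m < B, γ̄ = 9.09 + (0.56/1.49) × (17.2 − 9.09) = 12.138 kN/m³.
q_ult = c·N_c·s_c + q·N_q + 0.5·γ·B·N_γ·s_γ
     = 13.4 × 27.9 × 1.3 + 20.64 × 16.4 + 0.5 × 12.138 × 1.49 × 13.2 × 0.8
     = 486.02 + 338.5 + 95.492 = 920.01 kPa.

q_ult ≈ 920 kPa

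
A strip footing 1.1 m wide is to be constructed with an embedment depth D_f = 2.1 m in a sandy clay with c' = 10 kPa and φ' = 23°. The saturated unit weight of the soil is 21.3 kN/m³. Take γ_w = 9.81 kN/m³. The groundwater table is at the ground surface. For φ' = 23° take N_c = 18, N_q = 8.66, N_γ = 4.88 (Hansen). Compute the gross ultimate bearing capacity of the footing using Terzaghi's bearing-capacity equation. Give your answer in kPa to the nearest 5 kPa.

γ' = 21.3 − 9.81 = 11.49 kN/m³ (submerged throughout). q = 11.49 × 2.1 = 24.129 kPa; the same γ' applies in the ½γBN_γ term.
c·N_c = 10 × 18 = 180 kPa
q·N_q = 24.129 × 8.66 = 208.96 kPa
0.5·γ·B·N_γ = 0.5 × 11.49 × 1.1 × 4.88 = 30.839 kPa
q_ult = 180 + 208.96 + 30.839 = 419.8 kPa.

q_ult ≈ 420 kPa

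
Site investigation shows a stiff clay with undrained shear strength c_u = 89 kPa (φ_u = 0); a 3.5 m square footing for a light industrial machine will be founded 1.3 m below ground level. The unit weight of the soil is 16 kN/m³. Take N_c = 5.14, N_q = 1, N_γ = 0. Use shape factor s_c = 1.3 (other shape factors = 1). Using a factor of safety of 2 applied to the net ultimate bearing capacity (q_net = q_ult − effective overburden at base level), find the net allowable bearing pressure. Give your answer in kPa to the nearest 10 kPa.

q = γ·D_f = 16 × 1.3 = 20.8 kPa.
c·N_c·s_c = 89 × 5.14 × 1.3 = 594.7 kPa
q·N_q = 20.8 × 1 = 20.8 kPa
q_ult = 594.7 + 20.8 = 615.5 kPa.
Net ultimate: q_net = 615.5 − 20.8 = 594.7 kPa.
q_all(net) = 594.7 / 2 = 297.35 kPa.

q_all(net) ≈ 300 kPa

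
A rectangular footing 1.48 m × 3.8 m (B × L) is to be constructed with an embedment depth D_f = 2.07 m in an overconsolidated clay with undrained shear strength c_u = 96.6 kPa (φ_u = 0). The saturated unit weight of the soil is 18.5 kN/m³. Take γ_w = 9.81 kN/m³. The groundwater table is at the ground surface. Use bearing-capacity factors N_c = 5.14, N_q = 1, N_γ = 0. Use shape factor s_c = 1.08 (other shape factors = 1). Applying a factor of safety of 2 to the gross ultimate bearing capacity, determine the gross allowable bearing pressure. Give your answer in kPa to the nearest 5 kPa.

Water table at ground surface, so effective unit weight γ' = 18.5 − 9.81 = 8.69 kN/m³ is used throughout; overburden q = 8.69 × 2.07 = 17.988 kPa.
Cohesion term c·N_c·s_c = 96.6 × 5.14 × 1.08 = 536.25 kPa; surcharge term q·N_q = 17.988 × 1 = 17.988 kPa.
q_ult = 536.25 + 17.988 = 554.23 kPa.
q_all = q_ult / FS = 554.23 / 2 = 277.12 kPa.

q_all ≈ 275 kPa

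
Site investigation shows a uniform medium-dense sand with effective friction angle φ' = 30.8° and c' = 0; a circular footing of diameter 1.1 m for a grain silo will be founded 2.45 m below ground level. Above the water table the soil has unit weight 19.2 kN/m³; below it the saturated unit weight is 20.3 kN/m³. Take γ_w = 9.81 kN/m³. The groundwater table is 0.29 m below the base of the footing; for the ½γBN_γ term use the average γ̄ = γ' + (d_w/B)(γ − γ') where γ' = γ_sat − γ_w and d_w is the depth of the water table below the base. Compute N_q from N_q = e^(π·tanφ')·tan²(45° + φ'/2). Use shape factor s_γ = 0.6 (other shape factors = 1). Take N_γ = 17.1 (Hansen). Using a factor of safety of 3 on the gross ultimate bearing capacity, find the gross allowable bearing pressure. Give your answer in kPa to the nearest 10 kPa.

N_q = e^(π·tan30.8°)·tan²(60.4°) = 20.16.
Overburden at base level: q = 19.2 × 2.45 = 47.04 kPa.
The water table is 0.29 m below the base (< B = 1.1 m), so the ½γBN_γ term uses γ̄ = γ' + (d_w/B)(γ − γ') = 10.49 + (0.29/1.1)(19.2 − 10.49) = 12.786 kN/m³.
Surcharge term q·N_q = 47.04 × 20.161 = 948.38 kPa; self-weight term 0.5·γ·B·N_γ·s_γ = 0.5 × 12.786 × 1.1 × 17.1 × 0.6 = 72.153 kPa.
q_ult = 948.38 + 72.153 = 1020.5 kPa.
q_all = 1020.5 / 3 = 340.18 kPa.

q_all ≈ 340 kPa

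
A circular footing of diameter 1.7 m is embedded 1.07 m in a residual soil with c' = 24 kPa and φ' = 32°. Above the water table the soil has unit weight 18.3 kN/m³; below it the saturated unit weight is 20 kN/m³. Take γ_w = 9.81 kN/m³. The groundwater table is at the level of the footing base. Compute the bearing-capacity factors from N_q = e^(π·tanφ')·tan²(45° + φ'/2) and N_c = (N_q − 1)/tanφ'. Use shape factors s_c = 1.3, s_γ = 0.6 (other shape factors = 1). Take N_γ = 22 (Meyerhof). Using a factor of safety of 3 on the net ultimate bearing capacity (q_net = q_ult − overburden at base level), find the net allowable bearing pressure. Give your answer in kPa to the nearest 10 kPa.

N_q = e^(π·tan32°)·tan²(61°) = 23.18; N_c = (N_q − 1)/tanφ' = 35.49.
q = γ·D_f = 18.3 × 1.07 = 19.581 kPa.
For the ½γBN_γ term take γ' = 20 − 9.81 = 10.19 kN/m³ (soil below base is submerged).
c·N_c·s_c = 24 × 35.49 × 1.3 = 1107.3 kPa
q·N_q = 19.581 × 23.177 = 453.82 kPa
0.5·γ·B·N_γ·s_γ = 0.5 × 10.19 × 1.7 × 22 × 0.6 = 114.33 kPa
q_ult = 1107.3 + 453.82 + 114.33 = 1675.5 kPa.
q_net = 1675.5 − 19.581 = 1655.9 kPa.
q_all(net) = 1655.9 / 3 = 551.96 kPa.

q_all(net) ≈ 550 kPa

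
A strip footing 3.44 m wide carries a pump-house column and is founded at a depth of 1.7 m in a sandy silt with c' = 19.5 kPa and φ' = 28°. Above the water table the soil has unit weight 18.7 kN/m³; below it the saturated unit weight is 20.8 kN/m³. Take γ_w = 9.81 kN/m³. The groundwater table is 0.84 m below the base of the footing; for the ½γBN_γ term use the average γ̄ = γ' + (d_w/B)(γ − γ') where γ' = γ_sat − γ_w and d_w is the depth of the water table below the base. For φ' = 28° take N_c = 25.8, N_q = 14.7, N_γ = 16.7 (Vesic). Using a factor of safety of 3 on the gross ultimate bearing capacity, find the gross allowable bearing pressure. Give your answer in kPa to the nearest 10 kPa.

q = γ·D_f = 18.7 × 1.7 = 31.79 kPa.
γ' = 10.99 kN/m³; averaging over the depth B below the base, γ̄ = γ' + (d_w/B)(γ − γ') = 12.873 kN/m³.
c·N_c = 19.5 × 25.8 = 503.1 kPa
q·N_q = 31.79 × 14.7 = 467.31 kPa
0.5·γ·B·N_γ = 0.5 × 12.873 × 3.44 × 16.7 = 369.75 kPa
q_ult = 503.1 + 467.31 + 369.75 = 1340.2 kPa.
q_all = 1340.2 / 3 = 446.72 kPa.

q_all ≈ 450 kPa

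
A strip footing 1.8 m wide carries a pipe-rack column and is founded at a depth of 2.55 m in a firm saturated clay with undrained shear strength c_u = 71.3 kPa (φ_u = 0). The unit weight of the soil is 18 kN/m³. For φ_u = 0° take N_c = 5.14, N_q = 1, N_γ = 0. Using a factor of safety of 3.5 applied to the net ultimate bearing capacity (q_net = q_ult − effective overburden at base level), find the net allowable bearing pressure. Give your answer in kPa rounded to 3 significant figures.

q_all(net) ≈ 105 kPa

Effective surcharge at the founding depth q = γ·D_f = 18 × 2.55 = 45.9 kPa.
q_ult = c·N_c + q·N_q
     = 71.3 × 5.14 + 45.9 × 1
     = 366.48 + 45.9 = 412.38 kPa.
Net ultimate: q_net = 412.38 − 45.9 = 366.48 kPa.
q_all(net) = 366.48 / 3.5 = 104.71 kPa.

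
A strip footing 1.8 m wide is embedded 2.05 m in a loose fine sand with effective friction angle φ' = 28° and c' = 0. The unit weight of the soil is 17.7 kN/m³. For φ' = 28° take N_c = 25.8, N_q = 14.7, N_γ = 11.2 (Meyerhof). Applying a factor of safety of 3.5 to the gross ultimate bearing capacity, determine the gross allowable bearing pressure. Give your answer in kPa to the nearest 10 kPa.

Effective surcharge at the founding depth q = γ·D_f = 17.7 × 2.05 = 36.285 kPa.
q_ult = q·N_q + 0.5·γ·B·N_γ
     = 36.285 × 14.7 + 0.5 × 17.7 × 1.8 × 11.2
     = 533.39 + 178.42 = 711.81 kPa.
q_all = q_ult / FS = 711.81 / 3.5 = 203.37 kPa.

q_all ≈ 200 kPa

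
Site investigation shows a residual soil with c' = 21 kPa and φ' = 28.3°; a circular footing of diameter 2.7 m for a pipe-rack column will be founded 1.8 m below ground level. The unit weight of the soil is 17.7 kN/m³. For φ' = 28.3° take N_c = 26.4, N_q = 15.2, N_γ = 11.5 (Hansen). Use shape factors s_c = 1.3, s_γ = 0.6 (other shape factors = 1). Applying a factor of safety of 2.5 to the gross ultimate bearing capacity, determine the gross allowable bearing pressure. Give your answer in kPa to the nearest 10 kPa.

Effective surcharge at the founding depth q = γ·D_f = 17.7 × 1.8 = 31.86 kPa.
q_ult = c·N_c·s_c + q·N_q + 0.5·γ·B·N_γ·s_γ
     = 21 × 26.4 × 1.3 + 31.86 × 15.2 + 0.5 × 17.7 × 2.7 × 11.5 × 0.6
     = 720.72 + 484.27 + 164.88 = 1369.9 kPa.
q_all = q_ult / FS = 1369.9 / 2.5 = 547.95 kPa.

q_all ≈ 550 kPa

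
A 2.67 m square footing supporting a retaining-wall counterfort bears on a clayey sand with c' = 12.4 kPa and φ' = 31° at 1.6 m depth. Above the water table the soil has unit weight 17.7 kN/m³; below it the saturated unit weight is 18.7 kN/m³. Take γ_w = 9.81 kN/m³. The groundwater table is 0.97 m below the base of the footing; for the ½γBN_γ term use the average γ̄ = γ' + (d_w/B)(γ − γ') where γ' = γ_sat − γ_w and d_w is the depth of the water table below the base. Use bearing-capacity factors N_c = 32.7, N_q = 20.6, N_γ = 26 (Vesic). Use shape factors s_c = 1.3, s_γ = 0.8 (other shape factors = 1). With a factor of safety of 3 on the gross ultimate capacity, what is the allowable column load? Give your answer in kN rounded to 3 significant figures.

Overburden at base level: q = 17.7 × 1.6 = 28.32 kPa.
The water table is 0.97 m below the base (< B = 2.67 m), so the ½γBN_γ term uses γ̄ = γ' + (d_w/B)(γ − γ') = 8.89 + (0.97/2.67)(17.7 − 8.89) = 12.091 kN/m³.
Cohesion term c·N_c·s_c = 12.4 × 32.7 × 1.3 = 527.12 kPa; surcharge term q·N_q = 28.32 × 20.6 = 583.39 kPa; self-weight term 0.5·γ·B·N_γ·s_γ = 0.5 × 12.091 × 2.67 × 26 × 0.8 = 335.73 kPa.
q_ult = 527.12 + 583.39 + 335.73 = 1446.2 kPa.
Gross allowable pressure q_all = 1446.2 / 3 = 482.08 kPa.
Footing area = 7.1289 m², so allowable column load = 482.08 × 7.1289 = 3436.7 kN.

P_all ≈ 3440 kN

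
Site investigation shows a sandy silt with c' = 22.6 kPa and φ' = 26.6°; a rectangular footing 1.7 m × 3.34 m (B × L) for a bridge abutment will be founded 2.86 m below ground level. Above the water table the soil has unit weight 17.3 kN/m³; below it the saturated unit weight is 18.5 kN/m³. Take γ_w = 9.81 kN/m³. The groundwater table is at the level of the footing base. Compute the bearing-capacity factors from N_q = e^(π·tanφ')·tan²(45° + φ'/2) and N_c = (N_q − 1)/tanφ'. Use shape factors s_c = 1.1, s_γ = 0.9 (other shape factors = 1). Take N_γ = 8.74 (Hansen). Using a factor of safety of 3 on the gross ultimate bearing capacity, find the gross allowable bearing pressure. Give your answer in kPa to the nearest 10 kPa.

N_q = e^(π·tan26.6°)·tan²(58.3°) = 12.64; N_c = (N_q − 1)/tanφ' = 23.25.
Overburden at base level: q = 17.3 × 2.86 = 49.478 kPa.
Below the base the soil is submerged, so the ½γBN_γ term uses γ' = 18.5 − 9.81 = 8.69 kN/m³.
Cohesion term c·N_c·s_c = 22.6 × 23.247 × 1.1 = 577.93 kPa; surcharge term q·N_q = 49.478 × 12.641 = 625.47 kPa; self-weight term 0.5·γ·B·N_γ·s_γ = 0.5 × 8.69 × 1.7 × 8.74 × 0.9 = 58.102 kPa.
q_ult = 577.93 + 625.47 + 58.102 = 1261.5 kPa.
q_all = 1261.5 / 3 = 420.5 kPa.

q_all ≈ 420 kPa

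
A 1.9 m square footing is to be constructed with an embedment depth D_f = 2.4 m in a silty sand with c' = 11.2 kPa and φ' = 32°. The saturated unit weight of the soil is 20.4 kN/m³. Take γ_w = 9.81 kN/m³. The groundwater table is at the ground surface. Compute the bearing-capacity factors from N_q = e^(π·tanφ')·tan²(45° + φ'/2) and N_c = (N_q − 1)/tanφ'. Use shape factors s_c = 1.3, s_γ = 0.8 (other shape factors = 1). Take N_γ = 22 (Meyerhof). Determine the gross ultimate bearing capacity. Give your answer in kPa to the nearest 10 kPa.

tan32° = 0.6249, so N_q = e^(π×0.6249)·tan²(61°) = 7.121 × 3.255 = 23.18.
N_c = (23.18 − 1)/tan32° = 35.49.
Water table at ground surface, so effective unit weight γ' = 20.4 − 9.81 = 10.59 kN/m³ is used throughout; overburden q = 10.59 × 2.4 = 25.416 kPa; the same γ' applies in the ½γBN_γ term.
Cohesion term c·N_c·s_c = 11.2 × 35.49 × 1.3 = 516.74 kPa; surcharge term q·N_q = 25.416 × 23.177 = 589.06 kPa; self-weight term 0.5·γ·B·N_γ·s_γ = 0.5 × 10.59 × 1.9 × 22 × 0.8 = 177.06 kPa.
q_ult = 516.74 + 589.06 + 177.06 = 1282.9 kPa.

q_ult ≈ 1280 kPa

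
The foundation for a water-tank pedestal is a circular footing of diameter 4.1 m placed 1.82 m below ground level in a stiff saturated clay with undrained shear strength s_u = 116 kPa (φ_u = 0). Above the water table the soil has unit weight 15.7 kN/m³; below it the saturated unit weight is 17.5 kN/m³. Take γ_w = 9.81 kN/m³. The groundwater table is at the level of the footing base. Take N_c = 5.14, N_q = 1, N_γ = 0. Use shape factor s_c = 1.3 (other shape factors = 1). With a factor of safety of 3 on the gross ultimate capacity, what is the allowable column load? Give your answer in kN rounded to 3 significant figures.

P_all ≈ 3540 kN

q = γ·D_f = 15.7 × 1.82 = 28.574 kPa.
c·N_c·s_c = 116 × 5.14 × 1.3 = 775.11 kPa
q·N_q = 28.574 × 1 = 28.574 kPa
q_ult = 775.11 + 28.574 = 803.69 kPa.
Gross allowable pressure q_all = 803.69 / 3 = 267.9 kPa.
Footing area = 13.2025 m², so allowable column load = 267.9 × 13.2025 = 3536.9 kN.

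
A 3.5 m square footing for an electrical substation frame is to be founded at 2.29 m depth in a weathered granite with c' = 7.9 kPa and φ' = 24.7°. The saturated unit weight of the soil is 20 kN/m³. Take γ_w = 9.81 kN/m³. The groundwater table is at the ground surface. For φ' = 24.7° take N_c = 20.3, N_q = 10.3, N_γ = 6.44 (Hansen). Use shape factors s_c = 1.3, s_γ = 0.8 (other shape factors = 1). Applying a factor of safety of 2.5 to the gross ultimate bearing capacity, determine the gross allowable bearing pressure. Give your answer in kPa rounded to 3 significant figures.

γ' = 20 − 9.81 = 10.19 kN/m³ (submerged throughout). q = 10.19 × 2.29 = 23.335 kPa; the same γ' applies in the ½γBN_γ term.
c·N_c·s_c = 7.9 × 20.3 × 1.3 = 208.48 kPa
q·N_q = 23.335 × 10.3 = 240.35 kPa
0.5·γ·B·N_γ·s_γ = 0.5 × 10.19 × 3.5 × 6.44 × 0.8 = 91.873 kPa
q_ult = 208.48 + 240.35 + 91.873 = 540.71 kPa.
q_all = q_ult / FS = 540.71 / 2.5 = 216.28 kPa.

q_all ≈ 216 kPa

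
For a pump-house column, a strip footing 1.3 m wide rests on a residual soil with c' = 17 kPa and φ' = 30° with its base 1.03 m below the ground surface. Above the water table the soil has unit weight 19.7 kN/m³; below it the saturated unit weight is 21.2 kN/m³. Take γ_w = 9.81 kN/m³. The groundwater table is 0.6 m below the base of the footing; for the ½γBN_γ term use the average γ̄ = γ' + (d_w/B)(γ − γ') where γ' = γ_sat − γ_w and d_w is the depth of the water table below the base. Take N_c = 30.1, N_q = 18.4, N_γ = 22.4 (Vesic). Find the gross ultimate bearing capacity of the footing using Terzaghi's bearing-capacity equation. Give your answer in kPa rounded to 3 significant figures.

q_ult ≈ 1110 kPa

Overburden at base level: q = 19.7 × 1.03 = 20.291 kPa.
The water table is 0.6 m below the base (< B = 1.3 m), so the ½γBN_γ term uses γ̄ = γ' + (d_w/B)(γ − γ') = 11.39 + (0.6/1.3)(19.7 − 11.39) = 15.225 kN/m³.
Cohesion term c·N_c = 17 × 30.1 = 511.7 kPa; surcharge term q·N_q = 20.291 × 18.4 = 373.35 kPa; self-weight term 0.5·γ·B·N_γ = 0.5 × 15.225 × 1.3 × 22.4 = 221.68 kPa.
q_ult = 511.7 + 373.35 + 221.68 = 1106.7 kPa.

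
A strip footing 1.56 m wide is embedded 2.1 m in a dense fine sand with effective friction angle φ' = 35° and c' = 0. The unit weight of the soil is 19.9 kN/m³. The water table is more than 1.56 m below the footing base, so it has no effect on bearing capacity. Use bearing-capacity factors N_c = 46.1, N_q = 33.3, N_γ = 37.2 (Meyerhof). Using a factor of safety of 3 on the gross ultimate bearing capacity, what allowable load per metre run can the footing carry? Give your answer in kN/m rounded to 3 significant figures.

Overburden at base level: q = 19.9 × 2.1 = 41.79 kPa.
Surcharge term q·N_q = 41.79 × 33.3 = 1391.6 kPa; self-weight term 0.5·γ·B·N_γ = 0.5 × 19.9 × 1.56 × 37.2 = 577.42 kPa.
q_ult = 1391.6 + 577.42 = 1969 kPa.
Gross allowable pressure q_all = 1969 / 3 = 656.34 kPa.
Allowable wall load = q_all × B = 656.34 × 1.56 = 1023.9 kN per metre run.

≈ 1020 kN/m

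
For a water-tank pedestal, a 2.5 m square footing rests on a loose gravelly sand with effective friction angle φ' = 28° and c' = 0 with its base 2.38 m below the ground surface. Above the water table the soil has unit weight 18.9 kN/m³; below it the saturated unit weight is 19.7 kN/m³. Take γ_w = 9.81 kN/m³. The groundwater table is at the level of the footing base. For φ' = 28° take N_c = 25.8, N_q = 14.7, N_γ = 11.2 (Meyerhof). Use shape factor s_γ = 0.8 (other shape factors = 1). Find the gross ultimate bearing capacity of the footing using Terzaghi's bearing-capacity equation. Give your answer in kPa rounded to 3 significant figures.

q_ult ≈ 772 kPa

Overburden at base level: q = 18.9 × 2.38 = 44.982 kPa.
Below the base the soil is submerged, so the ½γBN_γ term uses γ' = 19.7 − 9.81 = 9.89 kN/m³.
Surcharge term q·N_q = 44.982 × 14.7 = 661.24 kPa; self-weight term 0.5·γ·B·N_γ·s_γ = 0.5 × 9.89 × 2.5 × 11.2 × 0.8 = 110.77 kPa.
q_ult = 661.24 + 110.77 = 772 kPa.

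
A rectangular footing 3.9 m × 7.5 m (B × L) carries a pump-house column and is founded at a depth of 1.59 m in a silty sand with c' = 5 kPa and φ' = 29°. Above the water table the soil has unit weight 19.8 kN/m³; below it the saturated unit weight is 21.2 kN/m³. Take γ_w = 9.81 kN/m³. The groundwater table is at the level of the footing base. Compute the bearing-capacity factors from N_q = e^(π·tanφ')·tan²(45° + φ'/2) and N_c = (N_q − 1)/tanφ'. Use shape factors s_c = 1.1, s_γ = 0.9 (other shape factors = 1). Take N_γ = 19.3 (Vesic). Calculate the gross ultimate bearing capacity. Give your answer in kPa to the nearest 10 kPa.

q_ult ≈ 1060 kPa

tan29° = 0.5543, so N_q = e^(π×0.5543)·tan²(59.5°) = 5.705 × 2.882 = 16.44.
N_c = (16.44 − 1)/tan29° = 27.86.
q = γ·D_f = 19.8 × 1.59 = 31.482 kPa.
For the ½γBN_γ term take γ' = 21.2 − 9.81 = 11.39 kN/m³ (soil below base is submerged).
c·N_c·s_c = 5 × 27.86 × 1.1 = 153.23 kPa
q·N_q = 31.482 × 16.443 = 517.67 kPa
0.5·γ·B·N_γ·s_γ = 0.5 × 11.39 × 3.9 × 19.3 × 0.9 = 385.8 kPa
q_ult = 153.23 + 517.67 + 385.8 = 1056.7 kPa.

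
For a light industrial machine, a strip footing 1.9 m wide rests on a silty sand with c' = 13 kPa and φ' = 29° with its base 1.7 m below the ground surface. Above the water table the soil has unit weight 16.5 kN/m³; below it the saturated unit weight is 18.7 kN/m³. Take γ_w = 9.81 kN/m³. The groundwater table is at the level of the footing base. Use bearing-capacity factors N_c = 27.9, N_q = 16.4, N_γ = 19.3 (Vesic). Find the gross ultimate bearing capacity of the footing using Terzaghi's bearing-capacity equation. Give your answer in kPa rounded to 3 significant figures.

q_ult ≈ 986 kPa

q = γ·D_f = 16.5 × 1.7 = 28.05 kPa.
For the ½γBN_γ term take γ' = 18.7 − 9.81 = 8.89 kN/m³ (soil below base is submerged).
c·N_c = 13 × 27.9 = 362.7 kPa
q·N_q = 28.05 × 16.4 = 460.02 kPa
0.5·γ·B·N_γ = 0.5 × 8.89 × 1.9 × 19.3 = 163 kPa
q_ult = 362.7 + 460.02 + 163 = 985.72 kPa.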